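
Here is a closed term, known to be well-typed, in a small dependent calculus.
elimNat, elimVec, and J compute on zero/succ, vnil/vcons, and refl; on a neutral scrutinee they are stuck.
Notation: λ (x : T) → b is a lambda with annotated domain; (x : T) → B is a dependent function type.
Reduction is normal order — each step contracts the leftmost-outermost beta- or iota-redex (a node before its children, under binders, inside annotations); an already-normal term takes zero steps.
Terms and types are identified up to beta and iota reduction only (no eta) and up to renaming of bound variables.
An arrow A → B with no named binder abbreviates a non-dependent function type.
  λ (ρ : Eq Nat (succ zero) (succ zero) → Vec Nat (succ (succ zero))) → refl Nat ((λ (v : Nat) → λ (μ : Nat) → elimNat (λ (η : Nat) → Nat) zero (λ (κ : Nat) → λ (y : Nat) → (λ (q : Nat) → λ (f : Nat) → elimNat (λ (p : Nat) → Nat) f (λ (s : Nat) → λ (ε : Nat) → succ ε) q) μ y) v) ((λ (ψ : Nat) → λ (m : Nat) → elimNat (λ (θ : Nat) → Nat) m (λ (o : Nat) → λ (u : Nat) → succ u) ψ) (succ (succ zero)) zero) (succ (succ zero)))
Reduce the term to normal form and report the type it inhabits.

reduced normal form:
  λ (ρ : Eq Nat (succ zero) (succ zero) → Vec Nat (succ (succ zero))) → refl Nat (succ (succ (succ (succ zero))))
inferred type:
  (Eq Nat (succ zero) (succ zero) → Vec Nat (succ (succ zero))) → Eq Nat (succ (succ (succ (succ zero)))) (succ (succ (succ (succ zero))))


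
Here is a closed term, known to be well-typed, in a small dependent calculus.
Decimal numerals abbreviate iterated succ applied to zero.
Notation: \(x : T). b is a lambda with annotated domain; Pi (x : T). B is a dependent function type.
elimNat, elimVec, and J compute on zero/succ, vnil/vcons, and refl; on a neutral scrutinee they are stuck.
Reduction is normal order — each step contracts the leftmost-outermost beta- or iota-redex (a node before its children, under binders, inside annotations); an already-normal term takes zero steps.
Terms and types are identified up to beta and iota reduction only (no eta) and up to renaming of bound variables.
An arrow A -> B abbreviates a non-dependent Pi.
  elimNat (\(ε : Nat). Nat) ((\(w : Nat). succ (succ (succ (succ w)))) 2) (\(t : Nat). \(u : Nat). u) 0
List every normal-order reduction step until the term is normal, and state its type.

normal-order reduction:
  elimNat (\(ε : Nat). Nat) ((\(w : Nat). succ (succ (succ (succ w)))) 2) (\(t : Nat). \(u : Nat). u) 0
  ~> (\(ε : Nat). succ (succ (succ (succ ε)))) 2
  ~> 6
inferred type:
  Nat


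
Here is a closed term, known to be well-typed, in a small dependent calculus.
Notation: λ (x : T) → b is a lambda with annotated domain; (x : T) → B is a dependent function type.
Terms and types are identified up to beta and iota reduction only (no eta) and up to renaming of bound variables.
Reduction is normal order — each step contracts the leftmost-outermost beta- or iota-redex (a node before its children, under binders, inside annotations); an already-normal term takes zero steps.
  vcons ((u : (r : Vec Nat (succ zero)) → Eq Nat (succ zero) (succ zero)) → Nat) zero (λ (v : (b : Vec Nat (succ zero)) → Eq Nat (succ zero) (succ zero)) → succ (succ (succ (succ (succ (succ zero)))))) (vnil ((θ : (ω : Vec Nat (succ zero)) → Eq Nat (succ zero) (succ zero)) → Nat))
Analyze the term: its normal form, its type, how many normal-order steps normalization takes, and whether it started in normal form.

resulting normal form:
  vcons ((u : (r : Vec Nat (succ zero)) → Eq Nat (succ zero) (succ zero)) → Nat) zero (λ (v : (b : Vec Nat (succ zero)) → Eq Nat (succ zero) (succ zero)) → succ (succ (succ (succ (succ (succ zero)))))) (vnil ((θ : (ω : Vec Nat (succ zero)) → Eq Nat (succ zero) (succ zero)) → Nat))
the term's type:
  Vec ((u : (r : Vec Nat (succ zero)) → Eq Nat (succ zero) (succ zero)) → Nat) (succ zero)
steps to reach normal form (normal order): 0
already normal: yes


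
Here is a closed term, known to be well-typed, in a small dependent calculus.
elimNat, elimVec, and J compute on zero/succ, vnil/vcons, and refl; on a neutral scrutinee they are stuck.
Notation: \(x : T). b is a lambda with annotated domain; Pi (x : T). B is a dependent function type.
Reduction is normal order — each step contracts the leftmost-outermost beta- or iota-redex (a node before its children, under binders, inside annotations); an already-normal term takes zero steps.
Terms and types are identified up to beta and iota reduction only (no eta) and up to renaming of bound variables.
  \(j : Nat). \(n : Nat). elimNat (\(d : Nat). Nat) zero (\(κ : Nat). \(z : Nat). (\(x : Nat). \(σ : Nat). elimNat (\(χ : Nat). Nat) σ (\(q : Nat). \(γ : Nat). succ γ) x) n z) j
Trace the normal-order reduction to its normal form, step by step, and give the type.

normal-order reduction sequence:
  \(j : Nat). \(n : Nat). elimNat (\(d : Nat). Nat) zero (\(κ : Nat). \(z : Nat). (\(x : Nat). \(σ : Nat). elimNat (\(χ : Nat). Nat) σ (\(q : Nat). \(γ : Nat). succ γ) x) n z) j
  ~> \(j : Nat). \(n : Nat). elimNat (\(d : Nat). Nat) zero (\(κ : Nat). \(z : Nat). (\(x : Nat). elimNat (\(σ : Nat). Nat) x (\(χ : Nat). \(q : Nat). succ q) n) z) j
  ~> \(j : Nat). \(n : Nat). elimNat (\(d : Nat). Nat) zero (\(κ : Nat). \(z : Nat). elimNat (\(x : Nat). Nat) z (\(σ : Nat). \(χ : Nat). succ χ) n) j
inferred type:
  Pi (j : Nat). Pi (n : Nat). Nat


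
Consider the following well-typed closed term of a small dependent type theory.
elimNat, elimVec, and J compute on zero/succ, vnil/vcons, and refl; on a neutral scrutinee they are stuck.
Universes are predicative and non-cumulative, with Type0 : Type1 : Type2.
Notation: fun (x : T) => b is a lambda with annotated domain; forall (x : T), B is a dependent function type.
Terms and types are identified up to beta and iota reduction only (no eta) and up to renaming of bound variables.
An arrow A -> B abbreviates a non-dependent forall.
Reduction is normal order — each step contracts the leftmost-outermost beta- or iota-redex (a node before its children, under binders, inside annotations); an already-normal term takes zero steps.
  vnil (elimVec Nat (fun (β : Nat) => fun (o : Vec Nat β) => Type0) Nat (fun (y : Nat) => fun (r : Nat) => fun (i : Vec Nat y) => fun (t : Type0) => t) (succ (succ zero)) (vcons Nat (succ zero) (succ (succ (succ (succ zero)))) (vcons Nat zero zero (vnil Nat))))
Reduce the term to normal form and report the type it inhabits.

normal form:
  vnil Nat
the term's type:
  Vec Nat zero
observation: the first redex contracted is an elimVec iota-redex; the normal form is reached in 11 normal-order steps.


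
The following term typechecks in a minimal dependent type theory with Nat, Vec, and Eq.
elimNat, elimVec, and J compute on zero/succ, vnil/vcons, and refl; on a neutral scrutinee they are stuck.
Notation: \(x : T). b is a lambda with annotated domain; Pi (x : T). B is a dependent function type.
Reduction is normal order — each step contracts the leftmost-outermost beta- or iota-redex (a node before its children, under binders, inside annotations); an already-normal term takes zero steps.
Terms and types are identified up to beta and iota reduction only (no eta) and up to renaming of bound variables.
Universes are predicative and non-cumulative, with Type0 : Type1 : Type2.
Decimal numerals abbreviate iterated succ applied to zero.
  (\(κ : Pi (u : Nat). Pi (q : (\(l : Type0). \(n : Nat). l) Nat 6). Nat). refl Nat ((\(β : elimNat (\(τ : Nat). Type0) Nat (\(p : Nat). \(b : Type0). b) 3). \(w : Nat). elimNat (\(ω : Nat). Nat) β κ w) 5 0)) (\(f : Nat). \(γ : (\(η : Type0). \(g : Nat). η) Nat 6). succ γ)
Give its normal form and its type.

normal form:
  refl Nat 5
the term's type:
  Eq Nat 5 5
observation: the leftmost-outermost redex is a beta-redex, and normalization takes 4 steps.


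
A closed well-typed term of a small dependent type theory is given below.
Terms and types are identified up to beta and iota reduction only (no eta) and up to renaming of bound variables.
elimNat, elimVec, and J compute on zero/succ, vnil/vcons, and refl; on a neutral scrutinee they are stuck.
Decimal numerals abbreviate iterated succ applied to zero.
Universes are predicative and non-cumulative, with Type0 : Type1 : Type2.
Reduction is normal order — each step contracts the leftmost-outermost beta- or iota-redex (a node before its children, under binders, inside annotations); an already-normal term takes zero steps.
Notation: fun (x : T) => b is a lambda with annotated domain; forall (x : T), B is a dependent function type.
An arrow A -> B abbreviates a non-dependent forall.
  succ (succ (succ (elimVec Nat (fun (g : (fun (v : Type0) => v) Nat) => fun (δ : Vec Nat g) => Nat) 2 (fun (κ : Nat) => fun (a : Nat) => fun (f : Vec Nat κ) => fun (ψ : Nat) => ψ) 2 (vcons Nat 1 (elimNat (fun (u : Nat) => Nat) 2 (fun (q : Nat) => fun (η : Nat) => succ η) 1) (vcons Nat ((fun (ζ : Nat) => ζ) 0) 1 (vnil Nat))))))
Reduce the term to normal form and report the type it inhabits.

reduced normal form:
  5
type:
  Nat
observation: 11 normal-order steps separate the term from its normal form.


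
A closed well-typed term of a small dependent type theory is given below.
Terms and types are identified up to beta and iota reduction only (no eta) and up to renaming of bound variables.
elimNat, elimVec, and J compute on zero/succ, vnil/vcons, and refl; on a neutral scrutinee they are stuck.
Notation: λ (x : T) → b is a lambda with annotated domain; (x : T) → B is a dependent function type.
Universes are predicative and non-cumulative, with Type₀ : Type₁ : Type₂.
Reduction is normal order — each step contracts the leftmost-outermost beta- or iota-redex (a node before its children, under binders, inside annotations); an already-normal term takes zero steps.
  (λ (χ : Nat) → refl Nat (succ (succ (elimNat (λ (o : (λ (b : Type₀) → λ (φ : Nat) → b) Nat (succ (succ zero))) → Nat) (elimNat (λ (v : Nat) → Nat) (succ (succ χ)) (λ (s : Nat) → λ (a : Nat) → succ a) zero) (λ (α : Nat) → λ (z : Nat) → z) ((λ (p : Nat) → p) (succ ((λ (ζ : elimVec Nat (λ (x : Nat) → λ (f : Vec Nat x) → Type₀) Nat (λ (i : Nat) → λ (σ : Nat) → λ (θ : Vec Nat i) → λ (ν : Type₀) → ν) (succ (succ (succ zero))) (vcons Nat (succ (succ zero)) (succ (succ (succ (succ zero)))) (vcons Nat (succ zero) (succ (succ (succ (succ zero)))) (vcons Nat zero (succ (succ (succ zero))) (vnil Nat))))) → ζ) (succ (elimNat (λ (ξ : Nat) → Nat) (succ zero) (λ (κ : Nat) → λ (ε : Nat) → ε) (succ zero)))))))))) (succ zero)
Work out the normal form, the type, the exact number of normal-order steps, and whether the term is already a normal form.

reduced normal form:
  refl Nat (succ (succ (succ (succ (succ zero)))))
the term's type:
  Eq Nat (succ (succ (succ (succ (succ zero))))) (succ (succ (succ (succ (succ zero)))))
normal-order step count: 20
term was already normal: no
first redex: a beta-redex


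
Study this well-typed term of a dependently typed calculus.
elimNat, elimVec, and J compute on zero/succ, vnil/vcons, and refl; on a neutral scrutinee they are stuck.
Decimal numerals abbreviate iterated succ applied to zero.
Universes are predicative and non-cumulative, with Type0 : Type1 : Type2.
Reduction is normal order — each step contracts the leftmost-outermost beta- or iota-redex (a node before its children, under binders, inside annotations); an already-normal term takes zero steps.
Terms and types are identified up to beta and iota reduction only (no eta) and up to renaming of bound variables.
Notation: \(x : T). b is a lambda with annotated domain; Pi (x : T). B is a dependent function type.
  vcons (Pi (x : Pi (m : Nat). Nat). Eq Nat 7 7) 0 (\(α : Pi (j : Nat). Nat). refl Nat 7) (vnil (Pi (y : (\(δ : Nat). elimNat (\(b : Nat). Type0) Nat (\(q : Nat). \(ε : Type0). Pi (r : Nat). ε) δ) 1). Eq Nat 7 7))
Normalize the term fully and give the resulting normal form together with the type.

resulting normal form:
  vcons (Pi (x : Pi (m : Nat). Nat). Eq Nat 7 7) 0 (\(α : Pi (j : Nat). Nat). refl Nat 7) (vnil (Pi (y : Pi (δ : Nat). Nat). Eq Nat 7 7))
the term's type:
  Vec (Pi (x : Pi (m : Nat). Nat). Eq Nat 7 7) 1
observation: 5 normal-order steps separate the term from its normal form.


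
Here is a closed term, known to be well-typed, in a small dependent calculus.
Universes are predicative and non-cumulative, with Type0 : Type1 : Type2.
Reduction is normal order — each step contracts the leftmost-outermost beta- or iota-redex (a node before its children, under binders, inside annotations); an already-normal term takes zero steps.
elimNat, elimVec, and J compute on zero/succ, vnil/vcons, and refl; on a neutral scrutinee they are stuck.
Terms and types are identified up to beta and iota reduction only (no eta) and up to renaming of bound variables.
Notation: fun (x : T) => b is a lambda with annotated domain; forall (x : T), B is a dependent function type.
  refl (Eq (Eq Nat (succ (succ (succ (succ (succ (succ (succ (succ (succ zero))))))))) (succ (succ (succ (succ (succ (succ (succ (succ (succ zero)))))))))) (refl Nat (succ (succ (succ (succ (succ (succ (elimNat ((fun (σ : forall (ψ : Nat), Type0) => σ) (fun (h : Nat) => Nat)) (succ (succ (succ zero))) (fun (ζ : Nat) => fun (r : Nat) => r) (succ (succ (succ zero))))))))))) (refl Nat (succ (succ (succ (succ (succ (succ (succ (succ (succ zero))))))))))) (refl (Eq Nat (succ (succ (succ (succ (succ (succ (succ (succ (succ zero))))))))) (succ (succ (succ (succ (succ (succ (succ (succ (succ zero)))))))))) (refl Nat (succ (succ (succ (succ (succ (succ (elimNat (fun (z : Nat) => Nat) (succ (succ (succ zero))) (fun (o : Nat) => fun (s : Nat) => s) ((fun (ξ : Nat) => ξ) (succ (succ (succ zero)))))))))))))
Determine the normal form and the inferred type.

normal form:
  refl (Eq (Eq Nat (succ (succ (succ (succ (succ (succ (succ (succ (succ zero))))))))) (succ (succ (succ (succ (succ (succ (succ (succ (succ zero)))))))))) (refl Nat (succ (succ (succ (succ (succ (succ (succ (succ (succ zero)))))))))) (refl Nat (succ (succ (succ (succ (succ (succ (succ (succ (succ zero))))))))))) (refl (Eq Nat (succ (succ (succ (succ (succ (succ (succ (succ (succ zero))))))))) (succ (succ (succ (succ (succ (succ (succ (succ (succ zero)))))))))) (refl Nat (succ (succ (succ (succ (succ (succ (succ (succ (succ zero)))))))))))
type:
  Eq (Eq (Eq Nat (succ (succ (succ (succ (succ (succ (succ (succ (succ zero))))))))) (succ (succ (succ (succ (succ (succ (succ (succ (succ zero)))))))))) (refl Nat (succ (succ (succ (succ (succ (succ (succ (succ (succ zero)))))))))) (refl Nat (succ (succ (succ (succ (succ (succ (succ (succ (succ zero))))))))))) (refl (Eq Nat (succ (succ (succ (succ (succ (succ (succ (succ (succ zero))))))))) (succ (succ (succ (succ (succ (succ (succ (succ (succ zero)))))))))) (refl Nat (succ (succ (succ (succ (succ (succ (succ (succ (succ zero))))))))))) (refl (Eq Nat (succ (succ (succ (succ (succ (succ (succ (succ (succ zero))))))))) (succ (succ (succ (succ (succ (succ (succ (succ (succ zero)))))))))) (refl Nat (succ (succ (succ (succ (succ (succ (succ (succ (succ zero)))))))))))
observation: the first redex contracted is an elimNat iota-redex; the normal form is reached in 21 normal-order steps.


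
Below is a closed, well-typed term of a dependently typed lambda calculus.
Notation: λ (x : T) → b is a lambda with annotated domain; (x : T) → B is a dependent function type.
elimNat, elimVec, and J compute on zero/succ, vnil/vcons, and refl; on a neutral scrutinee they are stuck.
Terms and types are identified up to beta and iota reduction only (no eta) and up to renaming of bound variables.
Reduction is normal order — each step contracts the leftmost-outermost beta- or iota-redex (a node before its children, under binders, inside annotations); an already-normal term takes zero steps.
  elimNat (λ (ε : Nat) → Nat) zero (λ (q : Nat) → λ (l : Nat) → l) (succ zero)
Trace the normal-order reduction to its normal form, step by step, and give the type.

reduction (normal order):
  elimNat (λ (ε : Nat) → Nat) zero (λ (q : Nat) → λ (l : Nat) → l) (succ zero)
  ~> (λ (ε : Nat) → λ (q : Nat) → q) zero (elimNat (λ (l : Nat) → Nat) zero (λ (p : Nat) → λ (y : Nat) → y) zero)
  ~> (λ (ε : Nat) → ε) (elimNat (λ (q : Nat) → Nat) zero (λ (l : Nat) → λ (p : Nat) → p) zero)
  ~> elimNat (λ (ε : Nat) → Nat) zero (λ (q : Nat) → λ (l : Nat) → l) zero
  ~> zero
the term's type:
  Nat


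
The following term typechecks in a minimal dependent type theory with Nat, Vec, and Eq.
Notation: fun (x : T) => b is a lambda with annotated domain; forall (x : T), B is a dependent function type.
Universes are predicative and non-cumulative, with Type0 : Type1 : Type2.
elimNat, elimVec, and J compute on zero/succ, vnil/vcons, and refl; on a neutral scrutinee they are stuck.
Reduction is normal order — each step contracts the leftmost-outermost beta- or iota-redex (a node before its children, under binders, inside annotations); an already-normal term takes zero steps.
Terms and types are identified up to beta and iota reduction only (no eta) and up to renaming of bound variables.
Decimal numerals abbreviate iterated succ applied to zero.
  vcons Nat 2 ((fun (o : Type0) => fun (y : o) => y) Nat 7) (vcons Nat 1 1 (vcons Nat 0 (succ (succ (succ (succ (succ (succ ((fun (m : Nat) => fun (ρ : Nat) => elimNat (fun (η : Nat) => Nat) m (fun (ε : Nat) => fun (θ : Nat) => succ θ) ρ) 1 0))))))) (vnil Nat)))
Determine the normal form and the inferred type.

resulting normal form:
  vcons Nat 2 7 (vcons Nat 1 1 (vcons Nat 0 7 (vnil Nat)))
type:
  Vec Nat 3


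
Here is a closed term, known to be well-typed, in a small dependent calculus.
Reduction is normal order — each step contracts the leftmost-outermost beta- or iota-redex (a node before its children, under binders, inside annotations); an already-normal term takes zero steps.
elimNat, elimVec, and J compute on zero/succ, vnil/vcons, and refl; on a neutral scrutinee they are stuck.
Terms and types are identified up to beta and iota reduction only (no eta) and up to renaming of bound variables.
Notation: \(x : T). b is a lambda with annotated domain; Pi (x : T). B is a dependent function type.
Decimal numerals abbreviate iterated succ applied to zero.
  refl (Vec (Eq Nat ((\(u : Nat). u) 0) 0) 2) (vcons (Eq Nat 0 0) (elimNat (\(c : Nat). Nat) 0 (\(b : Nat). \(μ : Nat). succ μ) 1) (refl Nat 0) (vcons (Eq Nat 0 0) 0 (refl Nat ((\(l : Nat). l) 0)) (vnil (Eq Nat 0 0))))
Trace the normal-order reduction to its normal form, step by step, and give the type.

normal-order reduction:
  refl (Vec (Eq Nat ((\(u : Nat). u) 0) 0) 2) (vcons (Eq Nat 0 0) (elimNat (\(c : Nat). Nat) 0 (\(b : Nat). \(μ : Nat). succ μ) 1) (refl Nat 0) (vcons (Eq Nat 0 0) 0 (refl Nat ((\(l : Nat). l) 0)) (vnil (Eq Nat 0 0))))
  ~> refl (Vec (Eq Nat 0 0) 2) (vcons (Eq Nat 0 0) (elimNat (\(u : Nat). Nat) 0 (\(c : Nat). \(b : Nat). succ b) 1) (refl Nat 0) (vcons (Eq Nat 0 0) 0 (refl Nat ((\(μ : Nat). μ) 0)) (vnil (Eq Nat 0 0))))
  ~> refl (Vec (Eq Nat 0 0) 2) (vcons (Eq Nat 0 0) ((\(u : Nat). \(c : Nat). succ c) 0 (elimNat (\(b : Nat). Nat) 0 (\(μ : Nat). \(l : Nat). succ l) 0)) (refl Nat 0) (vcons (Eq Nat 0 0) 0 (refl Nat ((\(ω : Nat). ω) 0)) (vnil (Eq Nat 0 0))))
  ~> refl (Vec (Eq Nat 0 0) 2) (vcons (Eq Nat 0 0) ((\(u : Nat). succ u) (elimNat (\(c : Nat). Nat) 0 (\(b : Nat). \(μ : Nat). succ μ) 0)) (refl Nat 0) (vcons (Eq Nat 0 0) 0 (refl Nat ((\(l : Nat). l) 0)) (vnil (Eq Nat 0 0))))
  ~> refl (Vec (Eq Nat 0 0) 2) (vcons (Eq Nat 0 0) (succ (elimNat (\(u : Nat). Nat) 0 (\(c : Nat). \(b : Nat). succ b) 0)) (refl Nat 0) (vcons (Eq Nat 0 0) 0 (refl Nat ((\(μ : Nat). μ) 0)) (vnil (Eq Nat 0 0))))
  ~> refl (Vec (Eq Nat 0 0) 2) (vcons (Eq Nat 0 0) 1 (refl Nat 0) (vcons (Eq Nat 0 0) 0 (refl Nat ((\(u : Nat). u) 0)) (vnil (Eq Nat 0 0))))
  ~> refl (Vec (Eq Nat 0 0) 2) (vcons (Eq Nat 0 0) 1 (refl Nat 0) (vcons (Eq Nat 0 0) 0 (refl Nat 0) (vnil (Eq Nat 0 0))))
inferred type:
  Eq (Vec (Eq Nat 0 0) 2) (vcons (Eq Nat 0 0) 1 (refl Nat 0) (vcons (Eq Nat 0 0) 0 (refl Nat 0) (vnil (Eq Nat 0 0)))) (vcons (Eq Nat 0 0) 1 (refl Nat 0) (vcons (Eq Nat 0 0) 0 (refl Nat 0) (vnil (Eq Nat 0 0))))


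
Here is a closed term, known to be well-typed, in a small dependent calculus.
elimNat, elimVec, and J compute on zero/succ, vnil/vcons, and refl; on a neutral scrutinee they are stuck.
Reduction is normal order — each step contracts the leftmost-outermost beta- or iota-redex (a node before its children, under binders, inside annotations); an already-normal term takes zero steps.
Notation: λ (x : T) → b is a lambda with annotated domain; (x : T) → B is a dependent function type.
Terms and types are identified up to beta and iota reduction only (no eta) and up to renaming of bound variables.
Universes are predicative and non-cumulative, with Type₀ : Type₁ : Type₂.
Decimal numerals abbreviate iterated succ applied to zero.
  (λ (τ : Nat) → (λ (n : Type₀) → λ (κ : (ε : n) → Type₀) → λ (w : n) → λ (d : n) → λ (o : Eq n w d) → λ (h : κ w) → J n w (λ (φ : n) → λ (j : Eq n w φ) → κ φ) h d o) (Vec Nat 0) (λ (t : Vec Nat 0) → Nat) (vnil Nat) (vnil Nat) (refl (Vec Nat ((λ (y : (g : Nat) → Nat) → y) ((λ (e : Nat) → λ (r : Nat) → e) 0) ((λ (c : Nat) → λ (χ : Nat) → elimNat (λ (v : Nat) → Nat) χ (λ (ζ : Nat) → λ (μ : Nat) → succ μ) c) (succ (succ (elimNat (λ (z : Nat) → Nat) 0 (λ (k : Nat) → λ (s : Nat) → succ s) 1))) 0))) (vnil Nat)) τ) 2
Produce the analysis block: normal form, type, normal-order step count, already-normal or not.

resulting normal form:
  2
inferred type:
  Nat
steps to reach normal form (normal order): 8
started in normal form: no
first redex: a beta-redex


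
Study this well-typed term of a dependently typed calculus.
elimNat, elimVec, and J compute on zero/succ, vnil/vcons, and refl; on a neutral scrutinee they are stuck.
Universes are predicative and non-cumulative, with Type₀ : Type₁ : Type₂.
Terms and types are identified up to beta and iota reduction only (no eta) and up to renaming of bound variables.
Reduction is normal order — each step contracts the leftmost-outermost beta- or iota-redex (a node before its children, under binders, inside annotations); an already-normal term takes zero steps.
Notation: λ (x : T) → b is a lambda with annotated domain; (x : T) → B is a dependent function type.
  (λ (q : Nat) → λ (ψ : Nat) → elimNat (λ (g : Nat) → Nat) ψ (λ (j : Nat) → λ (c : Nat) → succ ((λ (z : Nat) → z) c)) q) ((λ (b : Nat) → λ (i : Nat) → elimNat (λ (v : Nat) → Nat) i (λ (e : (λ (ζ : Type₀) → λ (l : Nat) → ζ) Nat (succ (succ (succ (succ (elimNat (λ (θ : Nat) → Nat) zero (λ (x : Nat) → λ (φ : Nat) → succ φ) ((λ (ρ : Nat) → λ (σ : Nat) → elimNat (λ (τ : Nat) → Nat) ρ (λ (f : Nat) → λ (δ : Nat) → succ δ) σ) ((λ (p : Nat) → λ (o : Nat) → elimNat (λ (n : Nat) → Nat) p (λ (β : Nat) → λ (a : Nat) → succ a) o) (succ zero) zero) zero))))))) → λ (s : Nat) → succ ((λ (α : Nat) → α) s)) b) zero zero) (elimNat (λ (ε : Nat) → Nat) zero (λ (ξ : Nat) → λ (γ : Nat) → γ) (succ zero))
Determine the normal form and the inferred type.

reduced normal form:
  zero
type:
  Nat
observation: 11 normal-order steps separate the term from its normal form.


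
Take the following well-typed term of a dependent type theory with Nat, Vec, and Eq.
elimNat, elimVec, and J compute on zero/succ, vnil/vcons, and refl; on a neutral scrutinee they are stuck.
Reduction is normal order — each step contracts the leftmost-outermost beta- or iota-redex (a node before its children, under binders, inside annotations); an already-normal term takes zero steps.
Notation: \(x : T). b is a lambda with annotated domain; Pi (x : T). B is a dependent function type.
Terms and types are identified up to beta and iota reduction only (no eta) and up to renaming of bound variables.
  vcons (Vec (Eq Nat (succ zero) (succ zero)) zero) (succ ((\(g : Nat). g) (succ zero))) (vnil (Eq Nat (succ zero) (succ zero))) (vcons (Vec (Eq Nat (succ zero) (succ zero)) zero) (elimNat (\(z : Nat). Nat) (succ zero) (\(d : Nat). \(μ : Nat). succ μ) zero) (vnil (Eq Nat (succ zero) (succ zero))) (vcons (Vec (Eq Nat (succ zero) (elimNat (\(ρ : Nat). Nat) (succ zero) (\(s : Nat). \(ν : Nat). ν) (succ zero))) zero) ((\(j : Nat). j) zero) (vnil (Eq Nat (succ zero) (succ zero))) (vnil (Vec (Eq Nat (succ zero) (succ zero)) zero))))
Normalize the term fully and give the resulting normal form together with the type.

resulting normal form:
  vcons (Vec (Eq Nat (succ zero) (succ zero)) zero) (succ (succ zero)) (vnil (Eq Nat (succ zero) (succ zero))) (vcons (Vec (Eq Nat (succ zero) (succ zero)) zero) (succ zero) (vnil (Eq Nat (succ zero) (succ zero))) (vcons (Vec (Eq Nat (succ zero) (succ zero)) zero) zero (vnil (Eq Nat (succ zero) (succ zero))) (vnil (Vec (Eq Nat (succ zero) (succ zero)) zero))))
inferred type:
  Vec (Vec (Eq Nat (succ zero) (succ zero)) zero) (succ (succ (succ zero)))
observation: the term reaches its normal form after 7 normal-order steps.


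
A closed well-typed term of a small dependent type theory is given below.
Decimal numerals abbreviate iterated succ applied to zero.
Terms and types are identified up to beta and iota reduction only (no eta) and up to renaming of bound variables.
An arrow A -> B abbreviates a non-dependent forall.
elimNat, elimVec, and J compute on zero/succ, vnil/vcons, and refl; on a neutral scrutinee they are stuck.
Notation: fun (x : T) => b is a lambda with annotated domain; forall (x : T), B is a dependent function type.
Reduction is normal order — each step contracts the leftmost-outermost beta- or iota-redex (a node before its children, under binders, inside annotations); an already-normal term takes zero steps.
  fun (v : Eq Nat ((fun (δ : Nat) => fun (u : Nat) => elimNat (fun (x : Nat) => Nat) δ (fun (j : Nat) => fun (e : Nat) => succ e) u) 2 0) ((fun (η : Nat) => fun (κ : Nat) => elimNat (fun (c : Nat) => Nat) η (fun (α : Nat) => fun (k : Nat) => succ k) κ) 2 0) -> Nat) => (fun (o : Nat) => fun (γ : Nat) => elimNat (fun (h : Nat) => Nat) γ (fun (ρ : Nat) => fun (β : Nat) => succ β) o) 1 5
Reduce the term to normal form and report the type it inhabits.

resulting normal form:
  fun (v : Eq Nat 2 2 -> Nat) => 6
inferred type:
  (Eq Nat 2 2 -> Nat) -> Nat
observation: the leftmost-outermost redex is a beta-redex, and normalization takes 12 steps.


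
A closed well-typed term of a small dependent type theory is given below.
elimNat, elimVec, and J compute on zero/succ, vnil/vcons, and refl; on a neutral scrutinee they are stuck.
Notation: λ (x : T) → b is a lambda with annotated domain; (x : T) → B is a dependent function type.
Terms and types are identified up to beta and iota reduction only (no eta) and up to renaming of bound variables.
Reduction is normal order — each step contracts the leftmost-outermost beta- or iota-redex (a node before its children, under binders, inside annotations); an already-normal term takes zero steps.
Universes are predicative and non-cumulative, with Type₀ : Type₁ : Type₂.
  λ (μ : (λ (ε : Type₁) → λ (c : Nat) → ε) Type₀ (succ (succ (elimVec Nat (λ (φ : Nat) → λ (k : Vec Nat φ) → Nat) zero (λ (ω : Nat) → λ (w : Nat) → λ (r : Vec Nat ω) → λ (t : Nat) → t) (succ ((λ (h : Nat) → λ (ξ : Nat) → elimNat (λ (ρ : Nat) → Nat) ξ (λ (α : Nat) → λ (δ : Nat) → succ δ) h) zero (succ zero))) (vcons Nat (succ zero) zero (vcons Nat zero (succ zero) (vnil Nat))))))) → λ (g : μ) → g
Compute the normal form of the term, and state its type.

reduced normal form:
  λ (μ : Type₀) → λ (ε : μ) → ε
type:
  (μ : Type₀) → (ε : μ) → μ
observation: 2 normal-order steps normalize the term, beginning with a beta-redex.


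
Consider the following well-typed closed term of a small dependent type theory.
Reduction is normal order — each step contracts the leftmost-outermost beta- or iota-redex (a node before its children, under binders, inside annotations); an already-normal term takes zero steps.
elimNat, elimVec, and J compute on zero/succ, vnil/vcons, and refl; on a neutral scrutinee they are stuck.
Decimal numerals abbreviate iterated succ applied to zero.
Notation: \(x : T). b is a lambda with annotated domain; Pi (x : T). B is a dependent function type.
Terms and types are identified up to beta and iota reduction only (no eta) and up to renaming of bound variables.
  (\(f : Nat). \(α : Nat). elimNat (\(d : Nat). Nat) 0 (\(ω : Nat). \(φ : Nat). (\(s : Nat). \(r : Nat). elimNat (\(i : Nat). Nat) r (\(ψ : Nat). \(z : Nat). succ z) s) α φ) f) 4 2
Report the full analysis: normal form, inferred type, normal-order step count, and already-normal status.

reduced normal form:
  8
inferred type:
  Nat
steps to reach normal form (normal order): 51
term was already normal: no
first contracted redex: a beta-redex


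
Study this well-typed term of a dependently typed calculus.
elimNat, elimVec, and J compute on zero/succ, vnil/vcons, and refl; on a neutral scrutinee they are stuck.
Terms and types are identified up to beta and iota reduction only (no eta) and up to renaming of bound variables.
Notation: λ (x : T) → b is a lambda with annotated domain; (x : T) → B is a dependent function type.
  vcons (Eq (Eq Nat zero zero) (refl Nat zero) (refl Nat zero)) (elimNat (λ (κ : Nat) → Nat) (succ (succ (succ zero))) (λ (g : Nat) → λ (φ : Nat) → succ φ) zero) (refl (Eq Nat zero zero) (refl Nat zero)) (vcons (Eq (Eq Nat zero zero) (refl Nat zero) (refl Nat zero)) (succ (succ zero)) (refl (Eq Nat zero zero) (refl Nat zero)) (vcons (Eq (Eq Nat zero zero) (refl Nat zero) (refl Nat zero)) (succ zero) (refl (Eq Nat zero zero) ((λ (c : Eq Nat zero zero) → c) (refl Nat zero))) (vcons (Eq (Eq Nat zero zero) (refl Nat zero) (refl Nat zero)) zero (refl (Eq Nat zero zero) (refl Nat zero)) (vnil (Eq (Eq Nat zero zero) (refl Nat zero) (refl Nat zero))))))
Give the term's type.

inferred type:
  Vec (Eq (Eq Nat zero zero) (refl Nat zero) (refl Nat zero)) (succ (succ (succ (succ zero))))


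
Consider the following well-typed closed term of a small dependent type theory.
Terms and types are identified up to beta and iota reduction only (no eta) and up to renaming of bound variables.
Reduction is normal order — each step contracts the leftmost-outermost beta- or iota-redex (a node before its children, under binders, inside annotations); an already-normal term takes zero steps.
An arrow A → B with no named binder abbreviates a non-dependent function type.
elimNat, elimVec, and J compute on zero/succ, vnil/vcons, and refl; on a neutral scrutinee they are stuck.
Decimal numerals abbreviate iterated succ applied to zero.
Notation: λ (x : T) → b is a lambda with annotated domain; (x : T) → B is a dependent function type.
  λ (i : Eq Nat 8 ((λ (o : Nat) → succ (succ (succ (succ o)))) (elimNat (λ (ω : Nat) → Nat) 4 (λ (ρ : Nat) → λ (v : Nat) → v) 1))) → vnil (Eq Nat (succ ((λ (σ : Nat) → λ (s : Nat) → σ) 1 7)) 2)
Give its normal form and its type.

resulting normal form:
  λ (i : Eq Nat 8 8) → vnil (Eq Nat 2 2)
type:
  Eq Nat 8 8 → Vec (Eq Nat 2 2) 0
observation: 7 normal-order steps separate the term from its normal form.


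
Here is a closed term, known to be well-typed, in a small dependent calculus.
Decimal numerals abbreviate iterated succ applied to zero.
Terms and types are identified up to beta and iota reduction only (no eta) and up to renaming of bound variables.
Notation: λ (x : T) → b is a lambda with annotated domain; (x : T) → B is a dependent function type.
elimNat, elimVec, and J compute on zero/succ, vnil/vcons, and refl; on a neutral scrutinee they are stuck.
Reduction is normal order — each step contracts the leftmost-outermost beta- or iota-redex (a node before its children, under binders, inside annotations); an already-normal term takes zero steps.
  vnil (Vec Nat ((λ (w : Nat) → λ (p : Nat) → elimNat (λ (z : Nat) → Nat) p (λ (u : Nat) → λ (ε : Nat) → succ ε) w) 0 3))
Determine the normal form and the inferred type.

reduced normal form:
  vnil (Vec Nat 3)
the term's type:
  Vec (Vec Nat 3) 0


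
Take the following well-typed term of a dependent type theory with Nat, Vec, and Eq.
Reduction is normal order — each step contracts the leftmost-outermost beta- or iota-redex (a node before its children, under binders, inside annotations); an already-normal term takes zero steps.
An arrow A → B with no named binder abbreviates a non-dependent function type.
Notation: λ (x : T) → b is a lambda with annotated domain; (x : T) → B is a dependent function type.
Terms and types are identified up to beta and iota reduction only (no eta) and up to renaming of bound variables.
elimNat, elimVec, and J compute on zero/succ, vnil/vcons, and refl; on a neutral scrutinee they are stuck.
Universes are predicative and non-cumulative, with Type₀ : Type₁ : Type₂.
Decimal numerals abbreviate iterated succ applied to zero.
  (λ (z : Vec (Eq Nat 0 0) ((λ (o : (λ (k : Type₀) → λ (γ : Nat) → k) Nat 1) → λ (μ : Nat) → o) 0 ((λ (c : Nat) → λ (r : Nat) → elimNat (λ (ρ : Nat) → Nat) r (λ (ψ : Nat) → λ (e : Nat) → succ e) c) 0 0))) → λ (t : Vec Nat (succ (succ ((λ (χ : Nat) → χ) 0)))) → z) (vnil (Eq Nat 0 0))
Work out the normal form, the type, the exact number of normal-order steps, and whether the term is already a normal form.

reduced normal form:
  λ (z : Vec Nat 2) → vnil (Eq Nat 0 0)
type:
  Vec Nat 2 → Vec (Eq Nat 0 0) 0
normal-order step count: 2
already normal: no
first redex: a beta-redex


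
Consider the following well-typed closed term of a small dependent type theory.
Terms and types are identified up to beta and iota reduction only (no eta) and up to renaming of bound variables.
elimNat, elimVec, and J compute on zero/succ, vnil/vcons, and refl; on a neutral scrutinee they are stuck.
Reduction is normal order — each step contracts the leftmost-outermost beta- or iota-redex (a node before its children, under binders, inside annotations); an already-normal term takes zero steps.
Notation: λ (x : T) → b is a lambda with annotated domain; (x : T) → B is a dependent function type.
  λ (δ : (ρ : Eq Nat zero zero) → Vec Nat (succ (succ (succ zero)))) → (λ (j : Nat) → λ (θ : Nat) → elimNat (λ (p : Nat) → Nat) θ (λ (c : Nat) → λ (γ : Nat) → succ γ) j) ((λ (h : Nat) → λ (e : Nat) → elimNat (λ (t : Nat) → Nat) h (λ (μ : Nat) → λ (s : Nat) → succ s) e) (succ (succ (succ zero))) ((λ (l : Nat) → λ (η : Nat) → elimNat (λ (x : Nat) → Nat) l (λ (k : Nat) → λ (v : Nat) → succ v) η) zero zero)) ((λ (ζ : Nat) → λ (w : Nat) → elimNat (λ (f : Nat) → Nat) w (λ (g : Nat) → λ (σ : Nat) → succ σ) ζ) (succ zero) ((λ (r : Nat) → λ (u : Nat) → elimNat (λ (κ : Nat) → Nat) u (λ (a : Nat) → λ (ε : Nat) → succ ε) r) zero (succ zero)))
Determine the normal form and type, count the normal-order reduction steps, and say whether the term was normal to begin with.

resulting normal form:
  λ (δ : (ρ : Eq Nat zero zero) → Vec Nat (succ (succ (succ zero)))) → succ (succ (succ (succ (succ zero))))
type:
  (δ : (ρ : Eq Nat zero zero) → Vec Nat (succ (succ (succ zero)))) → Nat
normal-order step count: 27
started in normal form: no
first redex: a beta-redex


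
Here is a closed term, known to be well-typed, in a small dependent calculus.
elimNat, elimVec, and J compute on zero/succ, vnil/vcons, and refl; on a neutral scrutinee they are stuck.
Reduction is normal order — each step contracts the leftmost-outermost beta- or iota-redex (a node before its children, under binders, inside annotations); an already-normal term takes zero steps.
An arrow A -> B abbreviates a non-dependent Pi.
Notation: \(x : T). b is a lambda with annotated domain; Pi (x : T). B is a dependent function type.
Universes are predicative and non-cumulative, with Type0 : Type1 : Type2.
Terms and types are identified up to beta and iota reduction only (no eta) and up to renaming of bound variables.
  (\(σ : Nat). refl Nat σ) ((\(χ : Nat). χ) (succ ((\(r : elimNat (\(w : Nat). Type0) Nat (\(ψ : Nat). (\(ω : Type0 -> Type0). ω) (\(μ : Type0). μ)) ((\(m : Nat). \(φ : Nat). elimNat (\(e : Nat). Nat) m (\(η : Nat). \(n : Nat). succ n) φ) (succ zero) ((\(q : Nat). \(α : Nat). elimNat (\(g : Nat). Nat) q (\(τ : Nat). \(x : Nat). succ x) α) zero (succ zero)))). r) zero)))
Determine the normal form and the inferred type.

resulting normal form:
  refl Nat (succ zero)
type:
  Eq Nat (succ zero) (succ zero)
observation: the first redex contracted is a beta-redex; the normal form is reached in 3 normal-order steps.


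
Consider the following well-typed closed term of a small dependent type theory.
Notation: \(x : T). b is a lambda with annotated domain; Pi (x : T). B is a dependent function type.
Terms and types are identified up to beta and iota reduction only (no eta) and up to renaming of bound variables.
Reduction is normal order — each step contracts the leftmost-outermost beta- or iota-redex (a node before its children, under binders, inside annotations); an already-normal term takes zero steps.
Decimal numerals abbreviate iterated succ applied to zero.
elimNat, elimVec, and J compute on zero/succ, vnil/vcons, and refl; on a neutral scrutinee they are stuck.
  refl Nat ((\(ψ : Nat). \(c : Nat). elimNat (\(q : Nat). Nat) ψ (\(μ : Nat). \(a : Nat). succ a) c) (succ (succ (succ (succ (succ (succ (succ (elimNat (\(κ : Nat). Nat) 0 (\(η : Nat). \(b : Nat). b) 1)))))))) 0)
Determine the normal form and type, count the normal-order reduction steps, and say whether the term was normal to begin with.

reduced normal form:
  refl Nat 7
type:
  Eq Nat 7 7
steps to reach normal form (normal order): 7
already normal: no
first contracted redex: a beta-redex


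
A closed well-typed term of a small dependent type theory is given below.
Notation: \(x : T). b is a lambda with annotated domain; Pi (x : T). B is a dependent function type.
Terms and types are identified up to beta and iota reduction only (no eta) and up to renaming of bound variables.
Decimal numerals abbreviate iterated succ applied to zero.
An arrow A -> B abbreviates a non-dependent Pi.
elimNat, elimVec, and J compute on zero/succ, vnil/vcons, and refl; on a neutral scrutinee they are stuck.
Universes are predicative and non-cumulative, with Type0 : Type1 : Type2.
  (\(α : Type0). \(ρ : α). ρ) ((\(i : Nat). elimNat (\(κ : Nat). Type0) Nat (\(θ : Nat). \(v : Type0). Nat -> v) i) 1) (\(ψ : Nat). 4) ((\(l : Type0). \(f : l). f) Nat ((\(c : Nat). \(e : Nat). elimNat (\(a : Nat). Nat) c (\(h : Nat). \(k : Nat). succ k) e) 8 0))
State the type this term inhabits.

type:
  Nat


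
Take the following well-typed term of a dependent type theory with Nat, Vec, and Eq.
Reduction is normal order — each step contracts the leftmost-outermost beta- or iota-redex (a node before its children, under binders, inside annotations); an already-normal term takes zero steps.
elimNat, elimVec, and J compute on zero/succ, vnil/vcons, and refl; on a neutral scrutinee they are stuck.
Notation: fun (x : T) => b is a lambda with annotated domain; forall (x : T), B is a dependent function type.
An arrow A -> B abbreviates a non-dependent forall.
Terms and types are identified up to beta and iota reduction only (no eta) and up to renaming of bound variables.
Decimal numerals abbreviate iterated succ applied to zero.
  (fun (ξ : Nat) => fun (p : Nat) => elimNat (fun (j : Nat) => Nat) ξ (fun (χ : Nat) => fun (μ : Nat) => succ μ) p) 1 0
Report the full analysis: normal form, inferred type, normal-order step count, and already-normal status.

resulting normal form:
  1
inferred type:
  Nat
normal-order step count: 3
term was already normal: no
first contracted redex: a beta-redex


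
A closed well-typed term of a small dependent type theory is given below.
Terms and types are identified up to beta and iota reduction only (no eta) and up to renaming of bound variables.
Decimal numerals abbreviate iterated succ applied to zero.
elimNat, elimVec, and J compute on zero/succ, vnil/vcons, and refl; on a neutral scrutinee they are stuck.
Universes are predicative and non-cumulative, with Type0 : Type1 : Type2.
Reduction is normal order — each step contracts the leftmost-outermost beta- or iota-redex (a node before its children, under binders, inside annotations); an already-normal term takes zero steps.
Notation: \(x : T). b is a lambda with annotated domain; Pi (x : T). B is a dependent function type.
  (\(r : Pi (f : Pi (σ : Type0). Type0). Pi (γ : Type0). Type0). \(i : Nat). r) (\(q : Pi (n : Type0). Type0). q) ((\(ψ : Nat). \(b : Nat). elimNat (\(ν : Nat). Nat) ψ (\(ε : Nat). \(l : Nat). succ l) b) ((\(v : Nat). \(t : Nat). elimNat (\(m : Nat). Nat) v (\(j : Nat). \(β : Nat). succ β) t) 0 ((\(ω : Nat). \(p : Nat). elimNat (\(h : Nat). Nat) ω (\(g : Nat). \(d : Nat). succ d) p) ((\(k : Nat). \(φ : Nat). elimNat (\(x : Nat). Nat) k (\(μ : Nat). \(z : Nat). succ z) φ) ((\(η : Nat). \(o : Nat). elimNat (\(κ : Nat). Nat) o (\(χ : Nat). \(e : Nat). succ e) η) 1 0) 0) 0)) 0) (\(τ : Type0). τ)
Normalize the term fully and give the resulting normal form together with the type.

normal form:
  \(r : Type0). r
inferred type:
  Pi (r : Type0). Type0
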